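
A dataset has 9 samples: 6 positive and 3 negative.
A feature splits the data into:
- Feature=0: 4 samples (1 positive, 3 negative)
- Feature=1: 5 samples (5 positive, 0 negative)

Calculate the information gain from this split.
0.5577 bits

Information Gain = H(Y) - H(Y|Feature)

Before split:
P(positive) = 6/9 = 0.6667
H(Y) = 0.9183 bits

After split:
Feature=0: H = 0.8113 bits (weight = 4/9)
Feature=1: H = 0.0000 bits (weight = 5/9)
H(Y|Feature) = (4/9)×0.8113 + (5/9)×0.0000 = 0.3606 bits

Information Gain = 0.9183 - 0.3606 = 0.5577 bits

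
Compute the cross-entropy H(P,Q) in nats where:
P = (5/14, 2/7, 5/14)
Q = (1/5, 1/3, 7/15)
1.1609 nats

Cross-entropy: H(P,Q) = -Σ p(x) log q(x)

Alternatively: H(P,Q) = H(P) + D_KL(P||Q)
H(P) = 1.0934 nats
D_KL(P||Q) = 0.0675 nats

H(P,Q) = 1.0934 + 0.0675 = 1.1609 nats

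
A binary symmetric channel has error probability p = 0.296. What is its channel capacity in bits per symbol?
0.1237 bits

For a binary symmetric channel (BSC) with error probability p:
Capacity C = 1 - H(p) bits per symbol

where H(p) = -p log₂(p) - (1-p) log₂(1-p) is the binary entropy function.

H(0.296) = 0.8763 bits
C = 1 - 0.8763 = 0.1237 bits per symbol

This means we can reliably transmit up to 0.1237 bits of information per channel use.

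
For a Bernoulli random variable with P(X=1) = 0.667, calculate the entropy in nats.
0.6363 nats

The binary entropy function is:
H(p) = -p log(p) - (1-p) log(1-p)

H(0.667) = -0.667 × log_e(0.667) - 0.333 × log_e(0.333)
H(0.667) = 0.6363 nats

Note: Binary entropy is maximized at p=0.5 (H=1 bit) and minimized at p=0 or p=1 (H=0).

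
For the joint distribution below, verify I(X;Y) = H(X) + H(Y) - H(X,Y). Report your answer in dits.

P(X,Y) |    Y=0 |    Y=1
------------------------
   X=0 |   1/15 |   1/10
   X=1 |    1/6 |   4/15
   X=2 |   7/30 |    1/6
I(X;Y) = 0.0080 dits

Mutual information has multiple equivalent forms:
- I(X;Y) = H(X) - H(X|Y)
- I(X;Y) = H(Y) - H(Y|X)
- I(X;Y) = H(X) + H(Y) - H(X,Y)

Computing all quantities:
H(X) = 0.4462, H(Y) = 0.3001, H(X,Y) = 0.7383
H(X|Y) = 0.4383, H(Y|X) = 0.2921

Verification:
H(X) - H(X|Y) = 0.4462 - 0.4383 = 0.0080
H(Y) - H(Y|X) = 0.3001 - 0.2921 = 0.0080
H(X) + H(Y) - H(X,Y) = 0.4462 + 0.3001 - 0.7383 = 0.0080

All forms give I(X;Y) = 0.0080 dits. ✓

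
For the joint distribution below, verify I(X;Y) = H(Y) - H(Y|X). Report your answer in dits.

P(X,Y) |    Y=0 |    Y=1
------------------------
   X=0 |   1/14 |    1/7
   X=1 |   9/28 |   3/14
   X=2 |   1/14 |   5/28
I(X;Y) = 0.0191 dits

Mutual information has multiple equivalent forms:
- I(X;Y) = H(X) - H(X|Y)
- I(X;Y) = H(Y) - H(Y|X)
- I(X;Y) = H(X) + H(Y) - H(X,Y)

Computing all quantities:
H(X) = 0.4391, H(Y) = 0.2999, H(X,Y) = 0.7199
H(X|Y) = 0.4199, H(Y|X) = 0.2808

Verification:
H(X) - H(X|Y) = 0.4391 - 0.4199 = 0.0191
H(Y) - H(Y|X) = 0.2999 - 0.2808 = 0.0191
H(X) + H(Y) - H(X,Y) = 0.4391 + 0.2999 - 0.7199 = 0.0191

All forms give I(X;Y) = 0.0191 dits. ✓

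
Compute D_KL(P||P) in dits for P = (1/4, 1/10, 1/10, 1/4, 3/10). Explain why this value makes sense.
0.0000 dits

KL divergence satisfies the Gibbs inequality: D_KL(P||Q) ≥ 0 for all distributions P, Q.

D_KL(P||Q) = Σ p(x) log(p(x)/q(x))
Each term is p(x) × log_10(p(x)/p(x)) = p(x) × log_10(1) = 0, so the sum is 0.
D_KL(P||Q) = 0.0000 dits

When P = Q, the KL divergence is exactly 0, as there is no 'divergence' between identical distributions.

This non-negativity is a fundamental property: relative entropy cannot be negative because it measures how different Q is from P.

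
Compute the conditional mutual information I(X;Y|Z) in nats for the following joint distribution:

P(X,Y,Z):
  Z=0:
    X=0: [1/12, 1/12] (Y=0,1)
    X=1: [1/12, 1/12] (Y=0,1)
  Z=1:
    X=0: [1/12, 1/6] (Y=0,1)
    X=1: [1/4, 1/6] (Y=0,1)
0.0225 nats

Conditional mutual information: I(X;Y|Z) = H(X|Z) + H(Y|Z) - H(X,Y|Z)

H(Z) = 0.6365
H(X,Z) = 1.3086 → H(X|Z) = 0.6721
H(Y,Z) = 1.3297 → H(Y|Z) = 0.6931
H(X,Y,Z) = 1.9792 → H(X,Y|Z) = 1.3427

I(X;Y|Z) = 0.6721 + 0.6931 - 1.3427 = 0.0225 nats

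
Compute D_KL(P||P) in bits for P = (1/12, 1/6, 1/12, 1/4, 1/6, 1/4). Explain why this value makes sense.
0.0000 bits

KL divergence satisfies the Gibbs inequality: D_KL(P||Q) ≥ 0 for all distributions P, Q.

D_KL(P||Q) = Σ p(x) log(p(x)/q(x))
Each term is p(x) × log_2(p(x)/p(x)) = p(x) × log_2(1) = 0, so the sum is 0.
D_KL(P||Q) = 0.0000 bits

When P = Q, the KL divergence is exactly 0, as there is no 'divergence' between identical distributions.

This non-negativity is a fundamental property: relative entropy cannot be negative because it measures how different Q is from P.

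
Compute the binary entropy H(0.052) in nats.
0.2044 nats

The binary entropy function is:
H(p) = -p log(p) - (1-p) log(1-p)

H(0.052) = -0.052 × log_e(0.052) - 0.948 × log_e(0.948)
H(0.052) = 0.2044 nats

Note: Binary entropy is maximized at p=0.5 (H=1 bit) and minimized at p=0 or p=1 (H=0).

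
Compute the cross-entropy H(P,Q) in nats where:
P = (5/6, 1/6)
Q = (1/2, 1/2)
0.6931 nats

Cross-entropy: H(P,Q) = -Σ p(x) log q(x)

Alternatively: H(P,Q) = H(P) + D_KL(P||Q)
H(P) = 0.4506 nats
D_KL(P||Q) = 0.2426 nats

H(P,Q) = 0.4506 + 0.2426 = 0.6931 nats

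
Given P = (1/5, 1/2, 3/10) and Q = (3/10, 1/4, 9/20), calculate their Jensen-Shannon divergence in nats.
0.0338 nats

Jensen-Shannon divergence is:
JSD(P||Q) = 0.5 × D_KL(P||M) + 0.5 × D_KL(Q||M)
where M = 0.5 × (P + Q) is the mixture distribution.

M = 0.5 × (1/5, 1/2, 3/10) + 0.5 × (3/10, 1/4, 9/20) = (1/4, 3/8, 3/8)

D_KL(P||M) = 0.0323 nats
D_KL(Q||M) = 0.0354 nats

JSD(P||Q) = 0.5 × 0.0323 + 0.5 × 0.0354 = 0.0338 nats

Unlike KL divergence, JSD is symmetric and bounded: 0 ≤ JSD ≤ log(2).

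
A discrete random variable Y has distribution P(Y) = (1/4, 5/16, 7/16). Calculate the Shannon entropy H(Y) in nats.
1.0717 nats

Shannon entropy is H(X) = -Σ p(x) log p(x).

For P = (1/4, 5/16, 7/16):
H = -1/4 × log_e(1/4) -5/16 × log_e(5/16) -7/16 × log_e(7/16)
H = 1.0717 nats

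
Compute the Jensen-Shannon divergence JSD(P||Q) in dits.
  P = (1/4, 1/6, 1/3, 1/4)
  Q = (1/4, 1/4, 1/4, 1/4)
0.0031 dits

Jensen-Shannon divergence is:
JSD(P||Q) = 0.5 × D_KL(P||M) + 0.5 × D_KL(Q||M)
where M = 0.5 × (P + Q) is the mixture distribution.

M = 0.5 × (1/4, 1/6, 1/3, 1/4) + 0.5 × (1/4, 1/4, 1/4, 1/4) = (1/4, 5/24, 7/24, 1/4)

D_KL(P||M) = 0.0032 dits
D_KL(Q||M) = 0.0031 dits

JSD(P||Q) = 0.5 × 0.0032 + 0.5 × 0.0031 = 0.0031 dits

Unlike KL divergence, JSD is symmetric and bounded: 0 ≤ JSD ≤ log(2).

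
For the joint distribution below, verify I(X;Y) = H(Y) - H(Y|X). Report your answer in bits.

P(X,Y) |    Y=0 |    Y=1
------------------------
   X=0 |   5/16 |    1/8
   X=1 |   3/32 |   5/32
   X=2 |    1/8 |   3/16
I(X;Y) = 0.0775 bits

Mutual information has multiple equivalent forms:
- I(X;Y) = H(X) - H(X|Y)
- I(X;Y) = H(Y) - H(Y|X)
- I(X;Y) = H(X) + H(Y) - H(X,Y)

Computing all quantities:
H(X) = 1.5462, H(Y) = 0.9972, H(X,Y) = 2.4658
H(X|Y) = 1.4686, H(Y|X) = 0.9196

Verification:
H(X) - H(X|Y) = 1.5462 - 1.4686 = 0.0775
H(Y) - H(Y|X) = 0.9972 - 0.9196 = 0.0775
H(X) + H(Y) - H(X,Y) = 1.5462 + 0.9972 - 2.4658 = 0.0775

All forms give I(X;Y) = 0.0775 bits. ✓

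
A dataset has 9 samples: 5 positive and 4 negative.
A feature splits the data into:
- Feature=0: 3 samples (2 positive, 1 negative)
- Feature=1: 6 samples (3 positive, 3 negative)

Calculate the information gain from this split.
0.0183 bits

Information Gain = H(Y) - H(Y|Feature)

Before split:
P(positive) = 5/9 = 0.5556
H(Y) = 0.9911 bits

After split:
Feature=0: H = 0.9183 bits (weight = 3/9)
Feature=1: H = 1.0000 bits (weight = 6/9)
H(Y|Feature) = (3/9)×0.9183 + (6/9)×1.0000 = 0.9728 bits

Information Gain = 0.9911 - 0.9728 = 0.0183 bits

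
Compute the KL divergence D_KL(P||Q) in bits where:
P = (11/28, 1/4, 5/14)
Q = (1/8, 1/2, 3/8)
0.3739 bits

KL divergence: D_KL(P||Q) = Σ p(x) log(p(x)/q(x))

Computing term by term:
  x=0: 11/28 × log_2[(11/28)/(1/8)] = 11/28 × 1.6521 = 0.6490
  x=1: 1/4 × log_2[(1/4)/(1/2)] = 1/4 × -1.0000 = -0.2500
  x=2: 5/14 × log_2[(5/14)/(3/8)] = 5/14 × -0.0704 = -0.0251

D_KL(P||Q) = 0.3739 bits

Note: KL divergence is always non-negative and equals 0 iff P = Q.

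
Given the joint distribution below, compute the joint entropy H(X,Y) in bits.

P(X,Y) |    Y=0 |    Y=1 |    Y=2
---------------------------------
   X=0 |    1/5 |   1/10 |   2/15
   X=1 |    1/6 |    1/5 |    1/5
2.5438 bits

Joint entropy is H(X,Y) = -Σ_{x,y} p(x,y) log p(x,y).

Summing over all non-zero entries:
H(X,Y) = -[1/5·log_2(1/5) + 1/10·log_2(1/10) + 2/15·log_2(2/15) + 1/6·log_2(1/6) + 1/5·log_2(1/5) + 1/5·log_2(1/5)]
H(X,Y) = 2.5438 bits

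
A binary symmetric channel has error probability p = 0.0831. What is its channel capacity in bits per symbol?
0.5870 bits

For a binary symmetric channel (BSC) with error probability p:
Capacity C = 1 - H(p) bits per symbol

where H(p) = -p log₂(p) - (1-p) log₂(1-p) is the binary entropy function.

H(0.0831) = 0.4130 bits
C = 1 - 0.4130 = 0.5870 bits per symbol

This means we can reliably transmit up to 0.5870 bits of information per channel use.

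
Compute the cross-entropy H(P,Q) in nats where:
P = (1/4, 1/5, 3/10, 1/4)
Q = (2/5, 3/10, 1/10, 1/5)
1.5630 nats

Cross-entropy: H(P,Q) = -Σ p(x) log q(x)

Alternatively: H(P,Q) = H(P) + D_KL(P||Q)
H(P) = 1.3762 nats
D_KL(P||Q) = 0.1868 nats

H(P,Q) = 1.3762 + 0.1868 = 1.5630 nats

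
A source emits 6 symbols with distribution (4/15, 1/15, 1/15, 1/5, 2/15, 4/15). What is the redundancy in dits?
0.0587 dits

Redundancy measures how far a source is from maximum entropy:
R = H_max - H(X)

Maximum entropy for 6 symbols: H_max = log_10(6) = 0.7782 dits
Actual entropy: H(X) = 0.7194 dits
Redundancy: R = 0.7782 - 0.7194 = 0.0587 dits

This redundancy represents potential for compression: the source could be compressed by 0.0587 dits per symbol.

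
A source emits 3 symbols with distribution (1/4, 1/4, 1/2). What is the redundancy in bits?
0.0850 bits

Redundancy measures how far a source is from maximum entropy:
R = H_max - H(X)

Maximum entropy for 3 symbols: H_max = log_2(3) = 1.5850 bits
Actual entropy: H(X) = 1.5000 bits
Redundancy: R = 1.5850 - 1.5000 = 0.0850 bits

This redundancy represents potential for compression: the source could be compressed by 0.0850 bits per symbol.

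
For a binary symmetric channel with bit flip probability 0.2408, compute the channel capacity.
0.2036 bits

For a binary symmetric channel (BSC) with error probability p:
Capacity C = 1 - H(p) bits per symbol

where H(p) = -p log₂(p) - (1-p) log₂(1-p) is the binary entropy function.

H(0.2408) = 0.7964 bits
C = 1 - 0.7964 = 0.2036 bits per symbol

This means we can reliably transmit up to 0.2036 bits of information per channel use.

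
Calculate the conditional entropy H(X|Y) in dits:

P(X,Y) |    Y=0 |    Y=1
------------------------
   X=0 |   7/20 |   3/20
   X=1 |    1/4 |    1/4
0.2919 dits

Using the chain rule: H(X|Y) = H(X,Y) - H(Y)

First, compute H(X,Y) = 0.5842 dits

Marginal P(Y) = (3/5, 2/5)
H(Y) = 0.2923 dits

H(X|Y) = H(X,Y) - H(Y) = 0.5842 - 0.2923 = 0.2919 dits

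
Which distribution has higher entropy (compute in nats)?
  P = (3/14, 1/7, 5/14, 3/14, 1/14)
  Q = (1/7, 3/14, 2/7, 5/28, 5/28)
Q

Computing entropies in nats:
H(P) = 1.4944
H(Q) = 1.5813

Distribution Q has higher entropy.

Intuition: The distribution closer to uniform (more spread out) has higher entropy.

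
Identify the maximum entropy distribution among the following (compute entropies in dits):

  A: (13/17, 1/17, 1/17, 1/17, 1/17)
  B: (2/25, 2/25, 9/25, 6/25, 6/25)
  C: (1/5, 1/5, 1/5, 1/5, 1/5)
C

For a discrete distribution over n outcomes, entropy is maximized by the uniform distribution.

Computing entropies:
H(A) = 0.3786 dits
H(B) = 0.6327 dits
H(C) = 0.6990 dits

The uniform distribution (where all probabilities equal 1/5) achieves the maximum entropy of log_10(5) = 0.6990 dits.

Distribution C has the highest entropy.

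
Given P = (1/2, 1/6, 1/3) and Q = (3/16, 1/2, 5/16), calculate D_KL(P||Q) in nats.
0.3288 nats

KL divergence: D_KL(P||Q) = Σ p(x) log(p(x)/q(x))

Computing term by term:
  x=0: 1/2 × log_e[(1/2)/(3/16)] = 1/2 × 0.9808 = 0.4904
  x=1: 1/6 × log_e[(1/6)/(1/2)] = 1/6 × -1.0986 = -0.1831
  x=2: 1/3 × log_e[(1/3)/(5/16)] = 1/3 × 0.0645 = 0.0215

D_KL(P||Q) = 0.3288 nats

Note: KL divergence is always non-negative and equals 0 iff P = Q.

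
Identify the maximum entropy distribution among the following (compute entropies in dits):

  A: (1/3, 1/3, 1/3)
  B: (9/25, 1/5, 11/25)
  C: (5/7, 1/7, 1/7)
A

For a discrete distribution over n outcomes, entropy is maximized by the uniform distribution.

Computing entropies:
H(A) = 0.4771 dits
H(B) = 0.4564 dits
H(C) = 0.3458 dits

The uniform distribution (where all probabilities equal 1/3) achieves the maximum entropy of log_10(3) = 0.4771 dits.

Distribution A has the highest entropy.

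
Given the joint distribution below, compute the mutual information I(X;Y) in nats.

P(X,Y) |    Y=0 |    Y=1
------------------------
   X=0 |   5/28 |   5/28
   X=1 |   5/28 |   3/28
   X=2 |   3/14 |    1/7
0.0060 nats

Mutual information: I(X;Y) = H(X) + H(Y) - H(X,Y)

Marginals:
P(X) = (5/14, 2/7, 5/14), H(X) = 1.0934 nats
P(Y) = (4/7, 3/7), H(Y) = 0.6829 nats

Joint entropy: H(X,Y) = 1.7703 nats

I(X;Y) = 1.0934 + 0.6829 - 1.7703 = 0.0060 nats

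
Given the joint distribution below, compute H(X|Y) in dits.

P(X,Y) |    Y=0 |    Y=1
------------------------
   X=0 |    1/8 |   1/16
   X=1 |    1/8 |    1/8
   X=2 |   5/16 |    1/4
0.4247 dits

Using the chain rule: H(X|Y) = H(X,Y) - H(Y)

First, compute H(X,Y) = 0.7223 dits

Marginal P(Y) = (9/16, 7/16)
H(Y) = 0.2976 dits

H(X|Y) = H(X,Y) - H(Y) = 0.7223 - 0.2976 = 0.4247 dits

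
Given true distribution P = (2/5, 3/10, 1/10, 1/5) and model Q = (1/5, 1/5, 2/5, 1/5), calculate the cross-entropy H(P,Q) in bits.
2.2219 bits

Cross-entropy: H(P,Q) = -Σ p(x) log q(x)

Alternatively: H(P,Q) = H(P) + D_KL(P||Q)
H(P) = 1.8464 bits
D_KL(P||Q) = 0.3755 bits

H(P,Q) = 1.8464 + 0.3755 = 2.2219 bits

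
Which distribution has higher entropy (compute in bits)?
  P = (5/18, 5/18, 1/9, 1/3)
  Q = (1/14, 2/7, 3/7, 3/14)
P

Computing entropies in bits:
H(P) = 1.9072
H(Q) = 1.7885

Distribution P has higher entropy.

Intuition: The distribution closer to uniform (more spread out) has higher entropy.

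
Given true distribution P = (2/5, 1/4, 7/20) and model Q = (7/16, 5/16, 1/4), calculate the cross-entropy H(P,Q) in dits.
0.4806 dits

Cross-entropy: H(P,Q) = -Σ p(x) log q(x)

Alternatively: H(P,Q) = H(P) + D_KL(P||Q)
H(P) = 0.4693 dits
D_KL(P||Q) = 0.0114 dits

H(P,Q) = 0.4693 + 0.0114 = 0.4806 dits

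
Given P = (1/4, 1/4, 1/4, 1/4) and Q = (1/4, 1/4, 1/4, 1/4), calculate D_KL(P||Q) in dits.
0.0000 dits

KL divergence: D_KL(P||Q) = Σ p(x) log(p(x)/q(x))

Computing term by term:
  x=0: 1/4 × log_10[(1/4)/(1/4)] = 1/4 × 0.0000 = 0.0000
  x=1: 1/4 × log_10[(1/4)/(1/4)] = 1/4 × 0.0000 = 0.0000
  x=2: 1/4 × log_10[(1/4)/(1/4)] = 1/4 × 0.0000 = 0.0000
  x=3: 1/4 × log_10[(1/4)/(1/4)] = 1/4 × 0.0000 = 0.0000

D_KL(P||Q) = 0.0000 dits

Note: KL divergence is always non-negative and equals 0 iff P = Q.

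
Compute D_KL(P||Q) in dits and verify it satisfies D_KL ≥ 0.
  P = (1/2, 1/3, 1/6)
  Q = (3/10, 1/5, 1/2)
0.1054 dits

KL divergence satisfies the Gibbs inequality: D_KL(P||Q) ≥ 0 for all distributions P, Q.

D_KL(P||Q) = Σ p(x) log(p(x)/q(x))
Term by term:
  x=0: 1/2 × log_10[(1/2)/(3/10)] = 0.1109
  x=1: 1/3 × log_10[(1/3)/(1/5)] = 0.0739
  x=2: 1/6 × log_10[(1/6)/(1/2)] = -0.0795
D_KL(P||Q) = 0.1054 dits

D_KL(P||Q) = 0.1054 ≥ 0 ✓

This non-negativity is a fundamental property: relative entropy cannot be negative because it measures how different Q is from P.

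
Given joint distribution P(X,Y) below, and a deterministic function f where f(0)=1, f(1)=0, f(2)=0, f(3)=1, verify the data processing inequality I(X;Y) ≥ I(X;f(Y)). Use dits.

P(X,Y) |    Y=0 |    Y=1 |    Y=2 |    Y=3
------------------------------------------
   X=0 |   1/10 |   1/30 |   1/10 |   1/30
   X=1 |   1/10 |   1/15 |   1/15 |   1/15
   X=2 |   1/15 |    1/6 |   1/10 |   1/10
I(X;Y) = 0.0245, I(X;f(Y)) = 0.0049, inequality holds: 0.0245 ≥ 0.0049

Data Processing Inequality: For any Markov chain X → Y → Z, we have I(X;Y) ≥ I(X;Z).

Here Z = f(Y) is a deterministic function of Y, forming X → Y → Z.

Original I(X;Y) = 0.0245 dits

After applying f:
P(X,Z) where Z=f(Y):
- P(X,Z=0) = P(X,Y=1) + P(X,Y=2)
- P(X,Z=1) = P(X,Y=0) + P(X,Y=3)

I(X;Z) = I(X;f(Y)) = 0.0049 dits

Verification: 0.0245 ≥ 0.0049 ✓

Information cannot be created by processing; the function f can only lose information about X.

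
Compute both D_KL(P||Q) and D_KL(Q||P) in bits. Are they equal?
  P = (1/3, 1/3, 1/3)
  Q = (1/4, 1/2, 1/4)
D_KL(P||Q) = 0.0817, D_KL(Q||P) = 0.0850

KL divergence is not symmetric: D_KL(P||Q) ≠ D_KL(Q||P) in general.

D_KL(P||Q) = 0.0817 bits
D_KL(Q||P) = 0.0850 bits

No, they are not equal!

This asymmetry is why KL divergence is not a true distance metric.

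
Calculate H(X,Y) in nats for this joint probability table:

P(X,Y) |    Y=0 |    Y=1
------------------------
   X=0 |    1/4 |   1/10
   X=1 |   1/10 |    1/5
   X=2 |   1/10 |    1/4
1.7058 nats

Joint entropy is H(X,Y) = -Σ_{x,y} p(x,y) log p(x,y).

Summing over all non-zero entries:
H(X,Y) = -[1/4·log_e(1/4) + 1/10·log_e(1/10) + 1/10·log_e(1/10) + 1/5·log_e(1/5) + 1/10·log_e(1/10) + 1/4·log_e(1/4)]
H(X,Y) = 1.7058 nats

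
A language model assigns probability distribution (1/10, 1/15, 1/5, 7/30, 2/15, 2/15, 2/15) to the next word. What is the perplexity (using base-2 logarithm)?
6.5418

Perplexity is 2^H (or exp(H) for natural log).

First, H = -Σ p log p = 2.7097 bits
Perplexity = 2^2.7097 = 6.5418

Interpretation: The model's uncertainty is equivalent to choosing uniformly among 6.5 options.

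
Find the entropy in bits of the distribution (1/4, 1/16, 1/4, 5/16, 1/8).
2.1494 bits

Shannon entropy is H(X) = -Σ p(x) log p(x).

For P = (1/4, 1/16, 1/4, 5/16, 1/8):
H = -1/4 × log_2(1/4) -1/16 × log_2(1/16) -1/4 × log_2(1/4) -5/16 × log_2(5/16) -1/8 × log_2(1/8)
H = 2.1494 bits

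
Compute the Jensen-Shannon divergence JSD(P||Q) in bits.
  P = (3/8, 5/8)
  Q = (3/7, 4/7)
0.0022 bits

Jensen-Shannon divergence is:
JSD(P||Q) = 0.5 × D_KL(P||M) + 0.5 × D_KL(Q||M)
where M = 0.5 × (P + Q) is the mixture distribution.

M = 0.5 × (3/8, 5/8) + 0.5 × (3/7, 4/7) = (0.401786, 0.598214)

D_KL(P||M) = 0.0022 bits
D_KL(Q||M) = 0.0021 bits

JSD(P||Q) = 0.5 × 0.0022 + 0.5 × 0.0021 = 0.0022 bits

Unlike KL divergence, JSD is symmetric and bounded: 0 ≤ JSD ≤ log(2).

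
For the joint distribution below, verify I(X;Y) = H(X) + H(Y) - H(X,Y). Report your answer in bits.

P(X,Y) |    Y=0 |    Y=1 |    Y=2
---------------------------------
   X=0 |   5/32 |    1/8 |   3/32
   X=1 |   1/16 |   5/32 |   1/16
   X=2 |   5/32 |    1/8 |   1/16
I(X;Y) = 0.0376 bits

Mutual information has multiple equivalent forms:
- I(X;Y) = H(X) - H(X|Y)
- I(X;Y) = H(Y) - H(Y|X)
- I(X;Y) = H(X) + H(Y) - H(X,Y)

Computing all quantities:
H(X) = 1.5749, H(Y) = 1.5382, H(X,Y) = 3.0755
H(X|Y) = 1.5373, H(Y|X) = 1.5006

Verification:
H(X) - H(X|Y) = 1.5749 - 1.5373 = 0.0376
H(Y) - H(Y|X) = 1.5382 - 1.5006 = 0.0376
H(X) + H(Y) - H(X,Y) = 1.5749 + 1.5382 - 3.0755 = 0.0376

All forms give I(X;Y) = 0.0376 bits. ✓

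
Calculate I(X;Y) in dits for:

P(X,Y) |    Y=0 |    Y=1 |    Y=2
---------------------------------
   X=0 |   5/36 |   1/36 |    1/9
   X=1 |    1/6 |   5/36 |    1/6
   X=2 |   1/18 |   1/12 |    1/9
0.0162 dits

Mutual information: I(X;Y) = H(X) + H(Y) - H(X,Y)

Marginals:
P(X) = (5/18, 17/36, 1/4), H(X) = 0.4589 dits
P(Y) = (13/36, 1/4, 7/18), H(Y) = 0.4698 dits

Joint entropy: H(X,Y) = 0.9125 dits

I(X;Y) = 0.4589 + 0.4698 - 0.9125 = 0.0162 dits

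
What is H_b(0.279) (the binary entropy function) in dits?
0.2571 dits

The binary entropy function is:
H(p) = -p log(p) - (1-p) log(1-p)

H(0.279) = -0.279 × log_10(0.279) - 0.721 × log_10(0.721)
H(0.279) = 0.2571 dits

Note: Binary entropy is maximized at p=0.5 (H=1 bit) and minimized at p=0 or p=1 (H=0).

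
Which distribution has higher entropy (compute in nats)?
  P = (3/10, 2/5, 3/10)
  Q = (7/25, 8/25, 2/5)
P

Computing entropies in nats:
H(P) = 1.0889
H(Q) = 1.0876

Distribution P has higher entropy.

Intuition: The distribution closer to uniform (more spread out) has higher entropy.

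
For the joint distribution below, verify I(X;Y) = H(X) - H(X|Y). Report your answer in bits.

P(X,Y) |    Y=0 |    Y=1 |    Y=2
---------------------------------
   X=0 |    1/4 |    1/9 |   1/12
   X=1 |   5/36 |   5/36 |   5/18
I(X;Y) = 0.0962 bits

Mutual information has multiple equivalent forms:
- I(X;Y) = H(X) - H(X|Y)
- I(X;Y) = H(Y) - H(Y|X)
- I(X;Y) = H(X) + H(Y) - H(X,Y)

Computing all quantities:
H(X) = 0.9911, H(Y) = 1.5605, H(X,Y) = 2.4554
H(X|Y) = 0.8949, H(Y|X) = 1.4643

Verification:
H(X) - H(X|Y) = 0.9911 - 0.8949 = 0.0962
H(Y) - H(Y|X) = 1.5605 - 1.4643 = 0.0962
H(X) + H(Y) - H(X,Y) = 0.9911 + 1.5605 - 2.4554 = 0.0962

All forms give I(X;Y) = 0.0962 bits. ✓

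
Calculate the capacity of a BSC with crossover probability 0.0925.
0.5552 bits

For a binary symmetric channel (BSC) with error probability p:
Capacity C = 1 - H(p) bits per symbol

where H(p) = -p log₂(p) - (1-p) log₂(1-p) is the binary entropy function.

H(0.0925) = 0.4448 bits
C = 1 - 0.4448 = 0.5552 bits per symbol

This means we can reliably transmit up to 0.5552 bits of information per channel use.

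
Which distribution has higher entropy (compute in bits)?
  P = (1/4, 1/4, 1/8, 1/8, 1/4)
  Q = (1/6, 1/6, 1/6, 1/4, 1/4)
Q

Computing entropies in bits:
H(P) = 2.2500
H(Q) = 2.2925

Distribution Q has higher entropy.

Intuition: The distribution closer to uniform (more spread out) has higher entropy.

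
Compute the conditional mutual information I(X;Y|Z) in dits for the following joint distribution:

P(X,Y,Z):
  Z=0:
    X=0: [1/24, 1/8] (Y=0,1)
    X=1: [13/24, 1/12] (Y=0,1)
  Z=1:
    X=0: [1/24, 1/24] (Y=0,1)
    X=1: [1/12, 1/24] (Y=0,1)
0.0521 dits

Conditional mutual information: I(X;Y|Z) = H(X|Z) + H(Y|Z) - H(X,Y|Z)

H(Z) = 0.2222
H(X,Z) = 0.4601 → H(X|Z) = 0.2378
H(Y,Z) = 0.4813 → H(Y|Z) = 0.2590
H(X,Y,Z) = 0.6670 → H(X,Y|Z) = 0.4448

I(X;Y|Z) = 0.2378 + 0.2590 - 0.4448 = 0.0521 dits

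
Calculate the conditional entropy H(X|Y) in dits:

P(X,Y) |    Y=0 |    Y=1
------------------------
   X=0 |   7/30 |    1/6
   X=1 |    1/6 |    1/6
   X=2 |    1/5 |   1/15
0.4625 dits

Using the chain rule: H(X|Y) = H(X,Y) - H(Y)

First, compute H(X,Y) = 0.7547 dits

Marginal P(Y) = (3/5, 2/5)
H(Y) = 0.2923 dits

H(X|Y) = H(X,Y) - H(Y) = 0.7547 - 0.2923 = 0.4625 dits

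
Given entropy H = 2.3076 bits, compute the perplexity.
4.9506

Perplexity is 2^H (or exp(H) for natural log).

H = 2.3076 bits
Perplexity = 2^2.3076 = 4.9506

Interpretation: The model's uncertainty is equivalent to choosing uniformly among 5.0 options.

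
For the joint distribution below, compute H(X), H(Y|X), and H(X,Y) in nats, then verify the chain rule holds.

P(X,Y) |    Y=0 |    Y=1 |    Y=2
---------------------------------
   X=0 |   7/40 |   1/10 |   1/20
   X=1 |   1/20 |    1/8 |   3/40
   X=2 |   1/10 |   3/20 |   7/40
H(X,Y) = 2.1089, H(X) = 1.0755, H(Y|X) = 1.0334 (all in nats)

Chain rule: H(X,Y) = H(X) + H(Y|X)

Left side — joint entropy directly:
H(X,Y) = -Σ p(x,y) log p(x,y) = 2.1089 nats

Right side — compute H(Y|X) from the conditional distributions:
P(X) = (13/40, 1/4, 17/40), so H(X) = 1.0755 nats
H(Y|X) = Σ_x P(X=x) · H(Y|X=x):
  P(Y|X=0) = (7/13, 4/13, 2/13), H(Y|X=0) = 0.9840, weight P(X=0) = 13/40
  P(Y|X=1) = (1/5, 1/2, 3/10), H(Y|X=1) = 1.0297, weight P(X=1) = 1/4
  P(Y|X=2) = (4/17, 6/17, 7/17), H(Y|X=2) = 1.0734, weight P(X=2) = 17/40
H(Y|X) = 1.0334 nats

H(X) + H(Y|X) = 1.0755 + 1.0334 = 2.1089 nats

Both sides equal 2.1089 nats. ✓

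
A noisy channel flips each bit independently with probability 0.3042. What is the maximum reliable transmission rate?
0.1136 bits

For a binary symmetric channel (BSC) with error probability p:
Capacity C = 1 - H(p) bits per symbol

where H(p) = -p log₂(p) - (1-p) log₂(1-p) is the binary entropy function.

H(0.3042) = 0.8864 bits
C = 1 - 0.8864 = 0.1136 bits per symbol

This means we can reliably transmit up to 0.1136 bits of information per channel use.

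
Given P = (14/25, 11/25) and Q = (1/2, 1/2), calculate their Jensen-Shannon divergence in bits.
0.0026 bits

Jensen-Shannon divergence is:
JSD(P||Q) = 0.5 × D_KL(P||M) + 0.5 × D_KL(Q||M)
where M = 0.5 × (P + Q) is the mixture distribution.

M = 0.5 × (14/25, 11/25) + 0.5 × (1/2, 1/2) = (0.53, 0.47)

D_KL(P||M) = 0.0026 bits
D_KL(Q||M) = 0.0026 bits

JSD(P||Q) = 0.5 × 0.0026 + 0.5 × 0.0026 = 0.0026 bits

Unlike KL divergence, JSD is symmetric and bounded: 0 ≤ JSD ≤ log(2).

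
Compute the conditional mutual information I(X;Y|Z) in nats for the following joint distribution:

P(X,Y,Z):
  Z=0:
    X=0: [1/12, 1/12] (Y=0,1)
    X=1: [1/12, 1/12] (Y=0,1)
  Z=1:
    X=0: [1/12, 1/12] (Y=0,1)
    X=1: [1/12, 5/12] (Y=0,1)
0.0341 nats

Conditional mutual information: I(X;Y|Z) = H(X|Z) + H(Y|Z) - H(X,Y|Z)

H(Z) = 0.6365
H(X,Z) = 1.2425 → H(X|Z) = 0.6059
H(Y,Z) = 1.2425 → H(Y|Z) = 0.6059
H(X,Y,Z) = 1.8143 → H(X,Y|Z) = 1.1778

I(X;Y|Z) = 0.6059 + 0.6059 - 1.1778 = 0.0341 nats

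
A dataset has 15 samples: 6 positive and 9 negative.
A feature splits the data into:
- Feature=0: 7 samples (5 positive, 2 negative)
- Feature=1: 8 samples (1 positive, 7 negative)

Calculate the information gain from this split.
0.2783 bits

Information Gain = H(Y) - H(Y|Feature)

Before split:
P(positive) = 6/15 = 0.4000
H(Y) = 0.9710 bits

After split:
Feature=0: H = 0.8631 bits (weight = 7/15)
Feature=1: H = 0.5436 bits (weight = 8/15)
H(Y|Feature) = (7/15)×0.8631 + (8/15)×0.5436 = 0.6927 bits

Information Gain = 0.9710 - 0.6927 = 0.2783 bits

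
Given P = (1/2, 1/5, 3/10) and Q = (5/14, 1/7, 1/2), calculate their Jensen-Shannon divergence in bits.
0.0303 bits

Jensen-Shannon divergence is:
JSD(P||Q) = 0.5 × D_KL(P||M) + 0.5 × D_KL(Q||M)
where M = 0.5 × (P + Q) is the mixture distribution.

M = 0.5 × (1/2, 1/5, 3/10) + 0.5 × (5/14, 1/7, 1/2) = (3/7, 6/35, 2/5)

D_KL(P||M) = 0.0312 bits
D_KL(Q||M) = 0.0294 bits

JSD(P||Q) = 0.5 × 0.0312 + 0.5 × 0.0294 = 0.0303 bits

Unlike KL divergence, JSD is symmetric and bounded: 0 ≤ JSD ≤ log(2).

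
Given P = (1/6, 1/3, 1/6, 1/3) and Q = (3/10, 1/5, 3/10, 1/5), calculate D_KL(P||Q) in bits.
0.2086 bits

KL divergence: D_KL(P||Q) = Σ p(x) log(p(x)/q(x))

Computing term by term:
  x=0: 1/6 × log_2[(1/6)/(3/10)] = 1/6 × -0.8480 = -0.1413
  x=1: 1/3 × log_2[(1/3)/(1/5)] = 1/3 × 0.7370 = 0.2457
  x=2: 1/6 × log_2[(1/6)/(3/10)] = 1/6 × -0.8480 = -0.1413
  x=3: 1/3 × log_2[(1/3)/(1/5)] = 1/3 × 0.7370 = 0.2457

D_KL(P||Q) = 0.2086 bits

Note: KL divergence is always non-negative and equals 0 iff P = Q.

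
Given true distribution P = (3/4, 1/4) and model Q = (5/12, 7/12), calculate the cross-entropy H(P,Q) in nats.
0.7914 nats

Cross-entropy: H(P,Q) = -Σ p(x) log q(x)

Alternatively: H(P,Q) = H(P) + D_KL(P||Q)
H(P) = 0.5623 nats
D_KL(P||Q) = 0.2290 nats

H(P,Q) = 0.5623 + 0.2290 = 0.7914 nats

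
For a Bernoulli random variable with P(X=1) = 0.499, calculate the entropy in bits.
1.0000 bits

The binary entropy function is:
H(p) = -p log(p) - (1-p) log(1-p)

H(0.499) = -0.499 × log_2(0.499) - 0.501 × log_2(0.501)
H(0.499) = 1.0000 bits

Note: Binary entropy is maximized at p=0.5 (H=1 bit) and minimized at p=0 or p=1 (H=0).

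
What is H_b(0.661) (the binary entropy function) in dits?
0.2781 dits

The binary entropy function is:
H(p) = -p log(p) - (1-p) log(1-p)

H(0.661) = -0.661 × log_10(0.661) - 0.339 × log_10(0.339)
H(0.661) = 0.2781 dits

Note: Binary entropy is maximized at p=0.5 (H=1 bit) and minimized at p=0 or p=1 (H=0).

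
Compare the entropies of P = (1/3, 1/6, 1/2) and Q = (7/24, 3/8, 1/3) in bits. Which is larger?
Q

Computing entropies in bits:
H(P) = 1.4591
H(Q) = 1.5774

Distribution Q has higher entropy.

Intuition: The distribution closer to uniform (more spread out) has higher entropy.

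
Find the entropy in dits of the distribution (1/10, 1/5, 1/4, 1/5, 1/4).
0.6806 dits

Shannon entropy is H(X) = -Σ p(x) log p(x).

For P = (1/10, 1/5, 1/4, 1/5, 1/4):
H = -1/10 × log_10(1/10) -1/5 × log_10(1/5) -1/4 × log_10(1/4) -1/5 × log_10(1/5) -1/4 × log_10(1/4)
H = 0.6806 dits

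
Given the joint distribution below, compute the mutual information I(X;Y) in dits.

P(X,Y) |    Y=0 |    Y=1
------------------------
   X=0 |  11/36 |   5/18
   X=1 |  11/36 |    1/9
0.0100 dits

Mutual information: I(X;Y) = H(X) + H(Y) - H(X,Y)

Marginals:
P(X) = (7/12, 5/12), H(X) = 0.2950 dits
P(Y) = (11/18, 7/18), H(Y) = 0.2902 dits

Joint entropy: H(X,Y) = 0.5752 dits

I(X;Y) = 0.2950 + 0.2902 - 0.5752 = 0.0100 dits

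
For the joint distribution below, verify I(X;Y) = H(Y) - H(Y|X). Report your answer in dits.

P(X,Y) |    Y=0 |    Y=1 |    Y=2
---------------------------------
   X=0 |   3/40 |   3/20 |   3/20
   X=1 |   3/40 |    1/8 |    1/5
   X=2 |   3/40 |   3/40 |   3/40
I(X;Y) = 0.0062 dits

Mutual information has multiple equivalent forms:
- I(X;Y) = H(X) - H(X|Y)
- I(X;Y) = H(Y) - H(Y|X)
- I(X;Y) = H(X) + H(Y) - H(X,Y)

Computing all quantities:
H(X) = 0.4647, H(Y) = 0.4633, H(X,Y) = 0.9217
H(X|Y) = 0.4584, H(Y|X) = 0.4570

Verification:
H(X) - H(X|Y) = 0.4647 - 0.4584 = 0.0062
H(Y) - H(Y|X) = 0.4633 - 0.4570 = 0.0062
H(X) + H(Y) - H(X,Y) = 0.4647 + 0.4633 - 0.9217 = 0.0062

All forms give I(X;Y) = 0.0062 dits. ✓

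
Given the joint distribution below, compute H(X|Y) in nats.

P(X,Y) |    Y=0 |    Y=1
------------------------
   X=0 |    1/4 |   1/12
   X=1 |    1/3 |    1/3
0.6069 nats

Using the chain rule: H(X|Y) = H(X,Y) - H(Y)

First, compute H(X,Y) = 1.2861 nats

Marginal P(Y) = (7/12, 5/12)
H(Y) = 0.6792 nats

H(X|Y) = H(X,Y) - H(Y) = 1.2861 - 0.6792 = 0.6069 nats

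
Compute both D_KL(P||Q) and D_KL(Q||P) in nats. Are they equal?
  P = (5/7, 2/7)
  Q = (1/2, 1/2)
D_KL(P||Q) = 0.0949, D_KL(Q||P) = 0.1015

KL divergence is not symmetric: D_KL(P||Q) ≠ D_KL(Q||P) in general.

D_KL(P||Q) = 0.0949 nats
D_KL(Q||P) = 0.1015 nats

No, they are not equal!

This asymmetry is why KL divergence is not a true distance metric.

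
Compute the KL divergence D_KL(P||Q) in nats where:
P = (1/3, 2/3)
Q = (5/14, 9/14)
0.0012 nats

KL divergence: D_KL(P||Q) = Σ p(x) log(p(x)/q(x))

Computing term by term:
  x=0: 1/3 × log_e[(1/3)/(5/14)] = 1/3 × -0.0690 = -0.0230
  x=1: 2/3 × log_e[(2/3)/(9/14)] = 2/3 × 0.0364 = 0.0242

D_KL(P||Q) = 0.0012 nats

Note: KL divergence is always non-negative and equals 0 iff P = Q.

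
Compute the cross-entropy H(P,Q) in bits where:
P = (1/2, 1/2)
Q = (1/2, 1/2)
1.0000 bits

Cross-entropy: H(P,Q) = -Σ p(x) log q(x)

Alternatively: H(P,Q) = H(P) + D_KL(P||Q)
H(P) = 1.0000 bits
D_KL(P||Q) = 0.0000 bits

H(P,Q) = 1.0000 + 0.0000 = 1.0000 bits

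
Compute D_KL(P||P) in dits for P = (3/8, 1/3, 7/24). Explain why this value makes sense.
0.0000 dits

KL divergence satisfies the Gibbs inequality: D_KL(P||Q) ≥ 0 for all distributions P, Q.

D_KL(P||Q) = Σ p(x) log(p(x)/q(x))
Each term is p(x) × log_10(p(x)/p(x)) = p(x) × log_10(1) = 0, so the sum is 0.
D_KL(P||Q) = 0.0000 dits

When P = Q, the KL divergence is exactly 0, as there is no 'divergence' between identical distributions.

This non-negativity is a fundamental property: relative entropy cannot be negative because it measures how different Q is from P.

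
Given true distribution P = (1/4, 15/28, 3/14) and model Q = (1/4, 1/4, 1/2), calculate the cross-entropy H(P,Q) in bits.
1.7857 bits

Cross-entropy: H(P,Q) = -Σ p(x) log q(x)

Alternatively: H(P,Q) = H(P) + D_KL(P||Q)
H(P) = 1.4586 bits
D_KL(P||Q) = 0.3271 bits

H(P,Q) = 1.4586 + 0.3271 = 1.7857 bits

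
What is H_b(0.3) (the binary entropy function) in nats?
0.6109 nats

The binary entropy function is:
H(p) = -p log(p) - (1-p) log(1-p)

H(0.3) = -0.3 × log_e(0.3) - 0.7 × log_e(0.7)
H(0.3) = 0.6109 nats

Note: Binary entropy is maximized at p=0.5 (H=1 bit) and minimized at p=0 or p=1 (H=0).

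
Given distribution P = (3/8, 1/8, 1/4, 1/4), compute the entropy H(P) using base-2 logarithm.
1.9056 bits

Shannon entropy is H(X) = -Σ p(x) log p(x).

For P = (3/8, 1/8, 1/4, 1/4):
H = -3/8 × log_2(3/8) -1/8 × log_2(1/8) -1/4 × log_2(1/4) -1/4 × log_2(1/4)
H = 1.9056 bits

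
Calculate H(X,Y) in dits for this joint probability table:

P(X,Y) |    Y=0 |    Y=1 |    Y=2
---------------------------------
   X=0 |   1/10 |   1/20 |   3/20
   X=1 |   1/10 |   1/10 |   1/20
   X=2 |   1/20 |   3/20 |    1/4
0.8928 dits

Joint entropy is H(X,Y) = -Σ_{x,y} p(x,y) log p(x,y).

Summing over all non-zero entries:
H(X,Y) = -[1/10·log_10(1/10) + 1/20·log_10(1/20) + 3/20·log_10(3/20) + 1/10·log_10(1/10) + 1/10·log_10(1/10) + 1/20·log_10(1/20) + 1/20·log_10(1/20) + 3/20·log_10(3/20) + 1/4·log_10(1/4)]
H(X,Y) = 0.8928 dits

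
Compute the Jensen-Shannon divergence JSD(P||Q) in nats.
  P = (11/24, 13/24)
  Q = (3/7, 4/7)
0.0004 nats

Jensen-Shannon divergence is:
JSD(P||Q) = 0.5 × D_KL(P||M) + 0.5 × D_KL(Q||M)
where M = 0.5 × (P + Q) is the mixture distribution.

M = 0.5 × (11/24, 13/24) + 0.5 × (3/7, 4/7) = (0.443452, 0.556548)

D_KL(P||M) = 0.0004 nats
D_KL(Q||M) = 0.0004 nats

JSD(P||Q) = 0.5 × 0.0004 + 0.5 × 0.0004 = 0.0004 nats

Unlike KL divergence, JSD is symmetric and bounded: 0 ≤ JSD ≤ log(2).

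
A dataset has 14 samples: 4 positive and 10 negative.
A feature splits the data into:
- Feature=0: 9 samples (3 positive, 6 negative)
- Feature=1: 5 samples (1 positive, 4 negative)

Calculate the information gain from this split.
0.0150 bits

Information Gain = H(Y) - H(Y|Feature)

Before split:
P(positive) = 4/14 = 0.2857
H(Y) = 0.8631 bits

After split:
Feature=0: H = 0.9183 bits (weight = 9/14)
Feature=1: H = 0.7219 bits (weight = 5/14)
H(Y|Feature) = (9/14)×0.9183 + (5/14)×0.7219 = 0.8482 bits

Information Gain = 0.8631 - 0.8482 = 0.0150 bits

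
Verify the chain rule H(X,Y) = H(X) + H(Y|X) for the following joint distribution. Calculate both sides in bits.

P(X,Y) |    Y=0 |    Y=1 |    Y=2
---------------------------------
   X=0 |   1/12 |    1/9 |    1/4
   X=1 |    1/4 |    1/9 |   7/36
H(X,Y) = 2.4626, H(X) = 0.9911, H(Y|X) = 1.4715 (all in bits)

Chain rule: H(X,Y) = H(X) + H(Y|X)

Left side — joint entropy directly:
H(X,Y) = -Σ p(x,y) log p(x,y) = 2.4626 bits

Right side — compute H(Y|X) from the conditional distributions:
P(X) = (4/9, 5/9), so H(X) = 0.9911 bits
H(Y|X) = Σ_x P(X=x) · H(Y|X=x):
  P(Y|X=0) = (3/16, 1/4, 9/16), H(Y|X=0) = 1.4197, weight P(X=0) = 4/9
  P(Y|X=1) = (9/20, 1/5, 7/20), H(Y|X=1) = 1.5129, weight P(X=1) = 5/9
H(Y|X) = 1.4715 bits

H(X) + H(Y|X) = 0.9911 + 1.4715 = 2.4626 bits

Both sides equal 2.4626 bits. ✓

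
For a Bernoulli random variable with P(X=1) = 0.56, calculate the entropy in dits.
0.2979 dits

The binary entropy function is:
H(p) = -p log(p) - (1-p) log(1-p)

H(0.56) = -0.56 × log_10(0.56) - 0.44 × log_10(0.44)
H(0.56) = 0.2979 dits

Note: Binary entropy is maximized at p=0.5 (H=1 bit) and minimized at p=0 or p=1 (H=0).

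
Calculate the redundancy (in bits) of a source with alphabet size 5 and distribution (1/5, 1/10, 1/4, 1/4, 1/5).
0.0610 bits

Redundancy measures how far a source is from maximum entropy:
R = H_max - H(X)

Maximum entropy for 5 symbols: H_max = log_2(5) = 2.3219 bits
Actual entropy: H(X) = 2.2610 bits
Redundancy: R = 2.3219 - 2.2610 = 0.0610 bits

This redundancy represents potential for compression: the source could be compressed by 0.0610 bits per symbol.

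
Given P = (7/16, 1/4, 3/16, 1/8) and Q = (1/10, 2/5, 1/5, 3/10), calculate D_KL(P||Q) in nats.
0.4067 nats

KL divergence: D_KL(P||Q) = Σ p(x) log(p(x)/q(x))

Computing term by term:
  x=0: 7/16 × log_e[(7/16)/(1/10)] = 7/16 × 1.4759 = 0.6457
  x=1: 1/4 × log_e[(1/4)/(2/5)] = 1/4 × -0.4700 = -0.1175
  x=2: 3/16 × log_e[(3/16)/(1/5)] = 3/16 × -0.0645 = -0.0121
  x=3: 1/8 × log_e[(1/8)/(3/10)] = 1/8 × -0.8755 = -0.1094

D_KL(P||Q) = 0.4067 nats

Note: KL divergence is always non-negative and equals 0 iff P = Q.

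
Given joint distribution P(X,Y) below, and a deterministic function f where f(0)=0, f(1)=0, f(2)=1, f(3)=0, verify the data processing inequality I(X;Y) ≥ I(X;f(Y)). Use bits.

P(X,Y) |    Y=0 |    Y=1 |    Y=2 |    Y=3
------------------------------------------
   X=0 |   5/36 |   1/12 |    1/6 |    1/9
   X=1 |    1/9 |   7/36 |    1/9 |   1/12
I(X;Y) = 0.0461, I(X;f(Y)) = 0.0112, inequality holds: 0.0461 ≥ 0.0112

Data Processing Inequality: For any Markov chain X → Y → Z, we have I(X;Y) ≥ I(X;Z).

Here Z = f(Y) is a deterministic function of Y, forming X → Y → Z.

Original I(X;Y) = 0.0461 bits

After applying f:
P(X,Z) where Z=f(Y):
- P(X,Z=0) = P(X,Y=0) + P(X,Y=1) + P(X,Y=3)
- P(X,Z=1) = P(X,Y=2)

I(X;Z) = I(X;f(Y)) = 0.0112 bits

Verification: 0.0461 ≥ 0.0112 ✓

Information cannot be created by processing; the function f can only lose information about X.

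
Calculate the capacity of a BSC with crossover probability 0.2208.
0.2384 bits

For a binary symmetric channel (BSC) with error probability p:
Capacity C = 1 - H(p) bits per symbol

where H(p) = -p log₂(p) - (1-p) log₂(1-p) is the binary entropy function.

H(0.2208) = 0.7616 bits
C = 1 - 0.7616 = 0.2384 bits per symbol

This means we can reliably transmit up to 0.2384 bits of information per channel use.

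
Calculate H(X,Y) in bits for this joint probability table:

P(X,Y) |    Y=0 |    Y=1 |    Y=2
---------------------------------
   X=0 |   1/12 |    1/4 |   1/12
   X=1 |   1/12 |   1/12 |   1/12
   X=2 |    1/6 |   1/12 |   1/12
3.0221 bits

Joint entropy is H(X,Y) = -Σ_{x,y} p(x,y) log p(x,y).

Summing over all non-zero entries:
H(X,Y) = -[1/12·log_2(1/12) + 1/4·log_2(1/4) + 1/12·log_2(1/12) + 1/12·log_2(1/12) + 1/12·log_2(1/12) + 1/12·log_2(1/12) + 1/6·log_2(1/6) + 1/12·log_2(1/12) + 1/12·log_2(1/12)]
H(X,Y) = 3.0221 bits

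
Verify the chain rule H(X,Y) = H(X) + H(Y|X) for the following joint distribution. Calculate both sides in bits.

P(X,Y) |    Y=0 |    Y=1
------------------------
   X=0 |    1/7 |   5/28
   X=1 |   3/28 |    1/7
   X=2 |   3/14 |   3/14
H(X,Y) = 2.5436, H(X) = 1.5502, H(Y|X) = 0.9934 (all in bits)

Chain rule: H(X,Y) = H(X) + H(Y|X)

Left side — joint entropy directly:
H(X,Y) = -Σ p(x,y) log p(x,y) = 2.5436 bits

Right side — compute H(Y|X) from the conditional distributions:
P(X) = (9/28, 1/4, 3/7), so H(X) = 1.5502 bits
H(Y|X) = Σ_x P(X=x) · H(Y|X=x):
  P(Y|X=0) = (4/9, 5/9), H(Y|X=0) = 0.9911, weight P(X=0) = 9/28
  P(Y|X=1) = (3/7, 4/7), H(Y|X=1) = 0.9852, weight P(X=1) = 1/4
  P(Y|X=2) = (1/2, 1/2), H(Y|X=2) = 1.0000, weight P(X=2) = 3/7
H(Y|X) = 0.9934 bits

H(X) + H(Y|X) = 1.5502 + 0.9934 = 2.5436 bits

Both sides equal 2.5436 bits. ✓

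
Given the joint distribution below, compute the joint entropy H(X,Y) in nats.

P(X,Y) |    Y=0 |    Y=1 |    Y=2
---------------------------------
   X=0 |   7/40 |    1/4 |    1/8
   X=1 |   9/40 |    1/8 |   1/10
1.7373 nats

Joint entropy is H(X,Y) = -Σ_{x,y} p(x,y) log p(x,y).

Summing over all non-zero entries:
H(X,Y) = -[7/40·log_e(7/40) + 1/4·log_e(1/4) + 1/8·log_e(1/8) + 9/40·log_e(9/40) + 1/8·log_e(1/8) + 1/10·log_e(1/10)]
H(X,Y) = 1.7373 nats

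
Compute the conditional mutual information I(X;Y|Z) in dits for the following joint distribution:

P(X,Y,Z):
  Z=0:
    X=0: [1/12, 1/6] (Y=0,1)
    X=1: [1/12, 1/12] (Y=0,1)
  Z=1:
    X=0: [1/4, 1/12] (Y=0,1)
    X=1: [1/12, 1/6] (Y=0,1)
0.0250 dits

Conditional mutual information: I(X;Y|Z) = H(X|Z) + H(Y|Z) - H(X,Y|Z)

H(Z) = 0.2950
H(X,Z) = 0.5898 → H(X|Z) = 0.2948
H(Y,Z) = 0.5898 → H(Y|Z) = 0.2948
H(X,Y,Z) = 0.8596 → H(X,Y|Z) = 0.5646

I(X;Y|Z) = 0.2948 + 0.2948 - 0.5646 = 0.0250 dits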